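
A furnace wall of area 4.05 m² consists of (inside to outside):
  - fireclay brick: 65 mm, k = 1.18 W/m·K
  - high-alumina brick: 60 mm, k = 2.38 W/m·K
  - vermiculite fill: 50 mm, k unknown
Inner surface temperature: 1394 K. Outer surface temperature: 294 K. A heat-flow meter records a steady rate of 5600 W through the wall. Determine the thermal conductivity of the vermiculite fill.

k ≈ 0.0699 W/(m·K)

Series thermal resistances:
R_fireclay brick = L/(kA) = 0.065/(1.18×4.05) = 0.0136 K/W
R_high-alumina brick = L/(kA) = 0.06/(2.38×4.05) = 0.006225 K/W
Sum of known resistances R_other = 0.01983 K/W
Total R = ΔT/Q = 1100/5600 = 0.1964 K/W
R_vermiculite fill = R_total − R_other = 0.1766 K/W
k = L/(R·A) = 0.05/(0.1766×4.05)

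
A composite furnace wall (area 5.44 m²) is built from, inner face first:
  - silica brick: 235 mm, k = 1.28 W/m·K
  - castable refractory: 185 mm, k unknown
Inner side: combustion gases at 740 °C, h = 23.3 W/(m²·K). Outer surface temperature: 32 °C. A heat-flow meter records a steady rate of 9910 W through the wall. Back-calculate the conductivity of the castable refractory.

k ≈ 1.14 W/(m·K)

Using the resistance-network approach (series):
R_inner film = 1/(h_i·A) = 1/(23.3×5.44) = 0.007889 K/W
R_silica brick = L/(kA) = 0.235/(1.28×5.44) = 0.03375 K/W
Sum of known resistances R_other = 0.04164 K/W
Total R = ΔT/Q = 708/9910 = 0.07144 K/W
R_castable refractory = R_total − R_other = 0.0298 K/W
k = L/(R·A) = 0.185/(0.0298×5.44)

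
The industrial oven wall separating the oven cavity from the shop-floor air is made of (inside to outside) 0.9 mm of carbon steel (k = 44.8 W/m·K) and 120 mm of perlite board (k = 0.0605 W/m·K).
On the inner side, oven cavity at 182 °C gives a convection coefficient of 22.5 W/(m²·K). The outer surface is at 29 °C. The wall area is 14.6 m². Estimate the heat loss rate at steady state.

Using the resistance-network approach (series):
R_inner film = 1/(h_i·A) = 1/(22.5×14.6) = 0.003044 K/W
R_carbon steel = L/(kA) = 0.0009/(44.8×14.6) = 1.376×10^-6 K/W
R_perlite board = L/(kA) = 0.12/(0.0605×14.6) = 0.1359 K/W
R_total = 0.1389 K/W
Q = ΔT / R_total = 153 / 0.1389

Q ≈ 1100 W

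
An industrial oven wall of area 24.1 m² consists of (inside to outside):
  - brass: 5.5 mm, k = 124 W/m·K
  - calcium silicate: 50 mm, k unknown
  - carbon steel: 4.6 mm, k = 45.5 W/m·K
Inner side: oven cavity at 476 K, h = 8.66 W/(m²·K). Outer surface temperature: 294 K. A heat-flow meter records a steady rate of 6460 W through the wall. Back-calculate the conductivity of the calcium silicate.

k ≈ 0.0888 W/(m·K)

Model the wall as resistances in series:
R_inner film = 1/(h_i·A) = 1/(8.66×24.1) = 0.004791 K/W
R_brass = L/(kA) = 0.0055/(124×24.1) = 1.84×10^-6 K/W
R_carbon steel = L/(kA) = 0.0046/(45.5×24.1) = 4.195×10^-6 K/W
Sum of known resistances R_other = 0.004797 K/W
Total R = ΔT/Q = 182/6460 = 0.02817 K/W
R_calcium silicate = R_total − R_other = 0.02338 K/W
k = L/(R·A) = 0.05/(0.02338×24.1)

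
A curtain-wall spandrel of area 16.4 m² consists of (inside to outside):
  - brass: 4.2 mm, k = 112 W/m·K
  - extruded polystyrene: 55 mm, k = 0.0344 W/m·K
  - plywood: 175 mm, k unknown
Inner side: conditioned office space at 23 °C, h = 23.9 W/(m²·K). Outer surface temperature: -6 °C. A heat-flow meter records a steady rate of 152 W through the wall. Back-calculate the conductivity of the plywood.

k ≈ 0.118 W/(m·K)

Treating each layer as a thermal resistance in series:
R_inner film = 1/(h_i·A) = 1/(23.9×16.4) = 0.002551 K/W
R_brass = L/(kA) = 0.0042/(112×16.4) = 2.287×10^-6 K/W
R_extruded polystyrene = L/(kA) = 0.055/(0.0344×16.4) = 0.09749 K/W
Sum of known resistances R_other = 0.1 K/W
Total R = ΔT/Q = 29/152 = 0.1908 K/W
R_plywood = R_total − R_other = 0.09075 K/W
k = L/(R·A) = 0.175/(0.09075×16.4)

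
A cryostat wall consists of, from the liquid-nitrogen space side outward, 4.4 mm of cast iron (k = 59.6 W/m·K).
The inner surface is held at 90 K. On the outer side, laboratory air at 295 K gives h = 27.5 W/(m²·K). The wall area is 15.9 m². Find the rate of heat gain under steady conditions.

Treating each layer as a thermal resistance in series:
R_cast iron = L/(kA) = 0.0044/(59.6×15.9) = 4.643×10^-6 K/W
R_outer film = 1/(h_o·A) = 1/(27.5×15.9) = 0.002287 K/W
R_total = 0.002292 K/W
Q = ΔT / R_total = 205 / 0.002292

Q ≈ 89500 W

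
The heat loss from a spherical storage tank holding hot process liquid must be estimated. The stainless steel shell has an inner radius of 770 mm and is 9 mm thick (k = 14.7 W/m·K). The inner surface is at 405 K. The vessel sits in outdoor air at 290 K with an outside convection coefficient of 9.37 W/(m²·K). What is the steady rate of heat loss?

Radial (spherical) resistances in series:
R_stainless steel shell = (1/0.77 − 1/0.779)/(4π×14.7) = 8.122×10^-5 K/W
R_outer film = 1/(h·4πr_o²) = 1/(9.37×4π×0.779²) = 0.014 K/W
R_total = 0.01408 K/W
Q = ΔT/R_total = 115/0.01408

Q ≈ 8170 W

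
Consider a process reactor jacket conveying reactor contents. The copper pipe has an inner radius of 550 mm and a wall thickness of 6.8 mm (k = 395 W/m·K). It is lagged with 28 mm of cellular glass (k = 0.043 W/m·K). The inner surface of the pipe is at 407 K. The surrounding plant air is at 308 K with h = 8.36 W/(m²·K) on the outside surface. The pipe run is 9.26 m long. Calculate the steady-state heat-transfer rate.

For a radial system each layer contributes R = ln(r_out/r_in)/(2πkL); films add R = 1/(hA).
R_copper pipe wall = ln(556.8/550)/(2π×395×9.26) = 5.347×10^-7 K/W
R_cellular glass = ln(584.8/556.8)/(2π×0.043×9.26) = 0.01961 K/W
R_outer film = 1/(h_o·2πr_oL) = 1/(8.36×2π×0.5848×9.26) = 0.003516 K/W
R_total = 0.02313 K/W
Q = ΔT/R_total = 99/0.02313

Q ≈ 4280 W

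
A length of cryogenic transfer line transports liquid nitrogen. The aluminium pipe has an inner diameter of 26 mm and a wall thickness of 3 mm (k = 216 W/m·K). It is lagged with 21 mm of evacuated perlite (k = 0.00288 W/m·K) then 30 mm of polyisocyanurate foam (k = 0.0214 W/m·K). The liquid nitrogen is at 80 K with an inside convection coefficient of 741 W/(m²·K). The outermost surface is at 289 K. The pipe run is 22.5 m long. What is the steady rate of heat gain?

Q ≈ 92.6 W

Per-layer cylindrical resistances, series-summed:
R_inner film = 1/(h_i·2πr₁L) = 1/(741×2π×0.013×22.5) = 7.343×10^-4 K/W
R_aluminium pipe wall = ln(16/13)/(2π×216×22.5) = 6.8×10^-6 K/W
R_evacuated perlite = ln(37/16)/(2π×0.00288×22.5) = 2.059 K/W
R_polyisocyanurate foam = ln(67/37)/(2π×0.0214×22.5) = 0.1963 K/W
R_total = 2.256 K/W
Q = ΔT/R_total = 209/2.256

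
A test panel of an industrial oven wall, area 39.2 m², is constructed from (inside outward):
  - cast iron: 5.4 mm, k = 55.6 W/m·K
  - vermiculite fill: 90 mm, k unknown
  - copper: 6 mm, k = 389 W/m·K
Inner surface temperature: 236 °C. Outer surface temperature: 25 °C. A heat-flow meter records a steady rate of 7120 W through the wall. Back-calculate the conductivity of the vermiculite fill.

Series thermal resistances:
R_cast iron = L/(kA) = 0.0054/(55.6×39.2) = 2.478×10^-6 K/W
R_copper = L/(kA) = 0.006/(389×39.2) = 3.935×10^-7 K/W
Sum of known resistances R_other = 2.871×10^-6 K/W
Total R = ΔT/Q = 211/7120 = 0.02963 K/W
R_vermiculite fill = R_total − R_other = 0.02963 K/W
k = L/(R·A) = 0.09/(0.02963×39.2)

k ≈ 0.0775 W/(m·K)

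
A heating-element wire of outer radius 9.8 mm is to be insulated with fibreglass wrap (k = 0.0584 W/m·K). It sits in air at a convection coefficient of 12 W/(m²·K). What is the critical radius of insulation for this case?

For a cylinder r_cr = k/h = 0.0584/12
r_cr = 4.87 mm; since the bare radius (9.8 mm) is above r_cr, any added insulation will reduce heat loss.

r_cr ≈ 4.87 mm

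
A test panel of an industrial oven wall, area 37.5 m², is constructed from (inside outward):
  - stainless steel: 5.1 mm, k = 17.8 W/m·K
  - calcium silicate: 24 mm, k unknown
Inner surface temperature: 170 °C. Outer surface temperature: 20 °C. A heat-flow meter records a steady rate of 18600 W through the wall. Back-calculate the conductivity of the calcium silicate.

Treating each layer as a thermal resistance in series:
R_stainless steel = L/(kA) = 0.0051/(17.8×37.5) = 7.64×10^-6 K/W
Sum of known resistances R_other = 7.64×10^-6 K/W
Total R = ΔT/Q = 150/18600 = 0.008065 K/W
R_calcium silicate = R_total − R_other = 0.008057 K/W
k = L/(R·A) = 0.024/(0.008057×37.5)

k ≈ 0.0794 W/(m·K)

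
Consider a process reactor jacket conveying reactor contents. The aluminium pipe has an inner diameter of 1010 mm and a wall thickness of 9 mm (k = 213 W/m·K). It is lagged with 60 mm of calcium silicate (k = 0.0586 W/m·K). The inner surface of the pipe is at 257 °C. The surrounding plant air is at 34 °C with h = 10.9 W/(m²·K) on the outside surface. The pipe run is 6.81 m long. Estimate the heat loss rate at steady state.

Q ≈ 4670 W

Cylindrical conduction, so R = ln(r₂/r₁)/(2πkL) per layer, in series:
R_aluminium pipe wall = ln(514/505)/(2π×213×6.81) = 1.938×10^-6 K/W
R_calcium silicate = ln(574/514)/(2π×0.0586×6.81) = 0.04403 K/W
R_outer film = 1/(h_o·2πr_oL) = 1/(10.9×2π×0.574×6.81) = 0.003735 K/W
R_total = 0.04777 K/W
Q = ΔT/R_total = 223/0.04777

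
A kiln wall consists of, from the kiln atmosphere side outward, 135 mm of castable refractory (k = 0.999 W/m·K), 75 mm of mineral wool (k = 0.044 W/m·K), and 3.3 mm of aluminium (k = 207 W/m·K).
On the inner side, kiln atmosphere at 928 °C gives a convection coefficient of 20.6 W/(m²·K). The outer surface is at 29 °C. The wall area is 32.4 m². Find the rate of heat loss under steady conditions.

Q ≈ 15400 W

Model the wall as resistances in series:
R_inner film = 1/(h_i·A) = 1/(20.6×32.4) = 0.001498 K/W
R_castable refractory = L/(kA) = 0.135/(0.999×32.4) = 0.004171 K/W
R_mineral wool = L/(kA) = 0.075/(0.044×32.4) = 0.05261 K/W
R_aluminium = L/(kA) = 0.0033/(207×32.4) = 4.92×10^-7 K/W
R_total = 0.05828 K/W
Q = ΔT / R_total = 899 / 0.05828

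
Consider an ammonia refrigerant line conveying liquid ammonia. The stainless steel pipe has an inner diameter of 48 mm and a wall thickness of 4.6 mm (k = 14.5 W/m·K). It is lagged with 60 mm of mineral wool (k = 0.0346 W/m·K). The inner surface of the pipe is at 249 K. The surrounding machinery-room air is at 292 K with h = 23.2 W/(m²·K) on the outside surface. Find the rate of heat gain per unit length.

For a radial system each layer contributes R = ln(r_out/r_in)/(2πkL); films add R = 1/(hA).
R_stainless steel pipe wall = ln(28.6/24)/(2π×14.5×1) = 0.001925 K/W
R_mineral wool = ln(88.6/28.6)/(2π×0.0346×1) = 5.201 K/W
R_outer film = 1/(h_o·2πr_oL) = 1/(23.2×2π×0.0886×1) = 0.07743 K/W
R_total = 5.281 K/W
Q = ΔT/R_total = 43/5.281

q′ ≈ 8.14 W/m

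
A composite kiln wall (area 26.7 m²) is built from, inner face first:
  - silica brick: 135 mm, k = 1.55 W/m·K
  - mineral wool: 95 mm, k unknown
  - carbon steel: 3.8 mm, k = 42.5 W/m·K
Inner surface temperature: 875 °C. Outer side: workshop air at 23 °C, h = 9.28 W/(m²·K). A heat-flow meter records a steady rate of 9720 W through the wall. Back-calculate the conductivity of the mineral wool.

k ≈ 0.0443 W/(m·K)

Series thermal resistances:
R_silica brick = L/(kA) = 0.135/(1.55×26.7) = 0.003262 K/W
R_carbon steel = L/(kA) = 0.0038/(42.5×26.7) = 3.349×10^-6 K/W
R_outer film = 1/(h_o·A) = 1/(9.28×26.7) = 0.004036 K/W
Sum of known resistances R_other = 0.007301 K/W
Total R = ΔT/Q = 852/9720 = 0.08765 K/W
R_mineral wool = R_total − R_other = 0.08035 K/W
k = L/(R·A) = 0.095/(0.08035×26.7)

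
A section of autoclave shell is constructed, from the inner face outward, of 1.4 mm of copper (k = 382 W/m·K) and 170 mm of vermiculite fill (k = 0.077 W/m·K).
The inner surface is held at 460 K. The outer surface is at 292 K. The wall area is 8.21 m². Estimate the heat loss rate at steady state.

Q ≈ 625 W

Using the resistance-network approach (series):
R_copper = L/(kA) = 0.0014/(382×8.21) = 4.464×10^-7 K/W
R_vermiculite fill = L/(kA) = 0.17/(0.077×8.21) = 0.2689 K/W
R_total = 0.2689 K/W
Q = ΔT / R_total = 168 / 0.2689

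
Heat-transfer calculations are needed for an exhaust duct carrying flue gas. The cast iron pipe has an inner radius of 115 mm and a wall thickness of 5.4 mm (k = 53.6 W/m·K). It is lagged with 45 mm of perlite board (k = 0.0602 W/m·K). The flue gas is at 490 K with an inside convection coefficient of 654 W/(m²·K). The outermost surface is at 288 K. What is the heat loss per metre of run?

Radial resistances (cylindrical: R_cond = ln(r_o/r_i)/(2πkL), R_conv = 1/(h·2πrL)):
R_inner film = 1/(h_i·2πr₁L) = 1/(654×2π×0.115×1) = 0.002116 K/W
R_cast iron pipe wall = ln(120.4/115)/(2π×53.6×1) = 1.363×10^-4 K/W
R_perlite board = ln(165.4/120.4)/(2π×0.0602×1) = 0.8395 K/W
R_total = 0.8418 K/W
Q = ΔT/R_total = 202/0.8418

q′ ≈ 240 W/m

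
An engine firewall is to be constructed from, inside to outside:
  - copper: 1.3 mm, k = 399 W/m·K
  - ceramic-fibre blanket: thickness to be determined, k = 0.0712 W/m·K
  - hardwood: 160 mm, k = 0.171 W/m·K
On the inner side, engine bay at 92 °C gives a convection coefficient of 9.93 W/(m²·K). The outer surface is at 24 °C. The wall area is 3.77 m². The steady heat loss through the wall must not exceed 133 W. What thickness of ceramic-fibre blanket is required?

L ≈ 63.4 mm

Thermal resistances in series:
R_inner film = 1/(h_i·A) = 1/(9.93×3.77) = 0.02671 K/W
R_copper = L/(kA) = 0.0013/(399×3.77) = 8.642×10^-7 K/W
R_hardwood = L/(kA) = 0.16/(0.171×3.77) = 0.2482 K/W
Sum of the known resistances R_other = 0.2749 K/W
Required total resistance R_tot = ΔT/Q_allow = 68/133 = 0.5113 K/W
R_ceramic-fibre blanket = R_tot − R_other = 0.2364 K/W
L = R·k·A = 0.2364×0.0712×3.77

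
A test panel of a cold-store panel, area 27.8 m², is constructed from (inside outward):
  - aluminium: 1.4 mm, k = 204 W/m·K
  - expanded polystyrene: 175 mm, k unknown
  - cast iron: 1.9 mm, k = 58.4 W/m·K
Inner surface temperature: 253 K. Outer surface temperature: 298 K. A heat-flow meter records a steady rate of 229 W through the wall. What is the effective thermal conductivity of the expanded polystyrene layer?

Treating each layer as a thermal resistance in series:
R_aluminium = L/(kA) = 0.0014/(204×27.8) = 2.469×10^-7 K/W
R_cast iron = L/(kA) = 0.0019/(58.4×27.8) = 1.17×10^-6 K/W
Sum of known resistances R_other = 1.417×10^-6 K/W
Total R = ΔT/Q = 45/229 = 0.1965 K/W
R_expanded polystyrene = R_total − R_other = 0.1965 K/W
k = L/(R·A) = 0.175/(0.1965×27.8)

k ≈ 0.032 W/(m·K)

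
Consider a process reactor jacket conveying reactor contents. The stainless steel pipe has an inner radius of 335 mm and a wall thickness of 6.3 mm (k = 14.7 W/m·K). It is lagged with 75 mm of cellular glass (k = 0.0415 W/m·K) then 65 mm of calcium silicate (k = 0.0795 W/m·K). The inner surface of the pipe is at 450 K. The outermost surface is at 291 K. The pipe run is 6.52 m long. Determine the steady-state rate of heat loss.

Q ≈ 985 W

Treating each annulus and film as a series resistance:
R_stainless steel pipe wall = ln(341.3/335)/(2π×14.7×6.52) = 3.094×10^-5 K/W
R_cellular glass = ln(416.3/341.3)/(2π×0.0415×6.52) = 0.1168 K/W
R_calcium silicate = ln(481.3/416.3)/(2π×0.0795×6.52) = 0.04455 K/W
R_total = 0.1614 K/W
Q = ΔT/R_total = 159/0.1614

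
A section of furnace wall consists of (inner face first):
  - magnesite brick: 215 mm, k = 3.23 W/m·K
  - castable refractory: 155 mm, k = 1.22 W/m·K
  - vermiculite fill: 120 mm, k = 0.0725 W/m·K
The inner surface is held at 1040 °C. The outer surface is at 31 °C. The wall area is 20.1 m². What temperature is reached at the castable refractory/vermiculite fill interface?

T ≈ 934 °C

Model the wall as resistances in series:
R_magnesite brick = L/(kA) = 0.215/(3.23×20.1) = 0.003312 K/W
R_castable refractory = L/(kA) = 0.155/(1.22×20.1) = 0.006321 K/W
R_vermiculite fill = L/(kA) = 0.12/(0.0725×20.1) = 0.08235 K/W
R_total = 0.09198 K/W;  Q = ΔT/R_total = 1009/0.09198 = 10970 W
T_interface = T_inner − Q·ΣR(inner→interface) = 1040 − 11000×0.009632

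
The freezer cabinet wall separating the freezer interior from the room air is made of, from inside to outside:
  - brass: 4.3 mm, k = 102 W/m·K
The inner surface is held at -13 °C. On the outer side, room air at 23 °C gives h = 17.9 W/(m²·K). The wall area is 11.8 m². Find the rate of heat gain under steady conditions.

Q ≈ 7600 W

Thermal resistances in series:
R_brass = L/(kA) = 0.0043/(102×11.8) = 3.573×10^-6 K/W
R_outer film = 1/(h_o·A) = 1/(17.9×11.8) = 0.004734 K/W
R_total = 0.004738 K/W
Q = ΔT / R_total = 36 / 0.004738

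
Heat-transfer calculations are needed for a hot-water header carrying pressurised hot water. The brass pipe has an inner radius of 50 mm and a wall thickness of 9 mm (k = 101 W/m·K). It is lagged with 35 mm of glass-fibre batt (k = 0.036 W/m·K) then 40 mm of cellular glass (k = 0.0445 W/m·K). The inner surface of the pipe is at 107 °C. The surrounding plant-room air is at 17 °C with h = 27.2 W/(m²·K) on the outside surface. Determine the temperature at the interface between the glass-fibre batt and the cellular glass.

Per-layer cylindrical resistances, series-summed:
R_brass pipe wall = ln(59/50)/(2π×101×1) = 2.608×10^-4 K/W
R_glass-fibre batt = ln(94/59)/(2π×0.036×1) = 2.059 K/W
R_cellular glass = ln(134/94)/(2π×0.0445×1) = 1.268 K/W
R_outer film = 1/(h_o·2πr_oL) = 1/(27.2×2π×0.134×1) = 0.04367 K/W
R_total = 3.371 K/W
Q = ΔT/R_total = 90/3.371
Q = 26.7 W/m
T_interface = T_inner − Q·ΣR(inner→interface) = 107 − 26.7×2.059

T ≈ 52 °C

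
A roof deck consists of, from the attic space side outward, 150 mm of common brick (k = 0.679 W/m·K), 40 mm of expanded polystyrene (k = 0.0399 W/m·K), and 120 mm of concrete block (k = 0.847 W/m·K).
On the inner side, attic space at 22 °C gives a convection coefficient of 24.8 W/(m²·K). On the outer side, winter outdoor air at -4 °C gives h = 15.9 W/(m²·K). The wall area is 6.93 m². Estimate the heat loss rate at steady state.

Model the wall as resistances in series:
R_inner film = 1/(h_i·A) = 1/(24.8×6.93) = 0.005819 K/W
R_common brick = L/(kA) = 0.15/(0.679×6.93) = 0.03188 K/W
R_expanded polystyrene = L/(kA) = 0.04/(0.0399×6.93) = 0.1447 K/W
R_concrete block = L/(kA) = 0.12/(0.847×6.93) = 0.02044 K/W
R_outer film = 1/(h_o·A) = 1/(15.9×6.93) = 0.009075 K/W
R_total = 0.2119 K/W
Q = ΔT / R_total = 26 / 0.2119

Q ≈ 123 W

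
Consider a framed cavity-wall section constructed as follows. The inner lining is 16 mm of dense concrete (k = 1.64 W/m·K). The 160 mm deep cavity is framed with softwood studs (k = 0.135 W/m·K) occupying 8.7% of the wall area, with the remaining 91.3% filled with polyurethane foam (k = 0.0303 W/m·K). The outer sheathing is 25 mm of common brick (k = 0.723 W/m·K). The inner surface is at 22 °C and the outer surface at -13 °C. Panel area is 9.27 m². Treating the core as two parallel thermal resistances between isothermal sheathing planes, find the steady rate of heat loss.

Q ≈ 79.1 W

Sheathing layers in series; stud and cavity paths in parallel between them.
R_inner = 0.016/(1.64×9.27) = 0.001052 K/W
R_stud  = 0.16/(0.135×0.087×9.27) = 1.47 K/W
R_cav   = 0.16/(0.0303×0.913×9.27) = 0.6239 K/W
1/R_core = 1/R_stud + 1/R_cav → R_core = 0.438 K/W
R_outer = 0.025/(0.723×9.27) = 0.00373 K/W
R_total = 0.4428 K/W
Q = ΔT/R_total = 35/0.4428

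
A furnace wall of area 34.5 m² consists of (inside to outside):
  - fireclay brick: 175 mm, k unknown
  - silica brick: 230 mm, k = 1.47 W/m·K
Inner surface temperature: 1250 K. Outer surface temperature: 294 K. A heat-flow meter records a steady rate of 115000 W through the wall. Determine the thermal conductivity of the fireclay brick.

Treating each layer as a thermal resistance in series:
R_silica brick = L/(kA) = 0.23/(1.47×34.5) = 0.004535 K/W
Sum of known resistances R_other = 0.004535 K/W
Total R = ΔT/Q = 956/115000 = 0.008313 K/W
R_fireclay brick = R_total − R_other = 0.003778 K/W
k = L/(R·A) = 0.175/(0.003778×34.5)

k ≈ 1.34 W/(m·K)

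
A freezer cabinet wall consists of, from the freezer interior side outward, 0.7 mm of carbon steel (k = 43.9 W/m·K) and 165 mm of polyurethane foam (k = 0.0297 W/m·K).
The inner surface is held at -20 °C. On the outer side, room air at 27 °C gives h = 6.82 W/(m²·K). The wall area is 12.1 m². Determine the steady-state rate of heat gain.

Q ≈ 99.7 W

Series thermal resistances:
R_carbon steel = L/(kA) = 0.0007/(43.9×12.1) = 1.318×10^-6 K/W
R_polyurethane foam = L/(kA) = 0.165/(0.0297×12.1) = 0.4591 K/W
R_outer film = 1/(h_o·A) = 1/(6.82×12.1) = 0.01212 K/W
R_total = 0.4713 K/W
Q = ΔT / R_total = 47 / 0.4713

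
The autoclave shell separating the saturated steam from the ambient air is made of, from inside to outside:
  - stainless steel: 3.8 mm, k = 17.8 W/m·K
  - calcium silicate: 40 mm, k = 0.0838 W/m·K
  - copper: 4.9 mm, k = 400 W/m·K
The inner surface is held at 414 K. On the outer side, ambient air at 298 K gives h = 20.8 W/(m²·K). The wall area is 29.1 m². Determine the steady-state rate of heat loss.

Q ≈ 6420 W

Treating each layer as a thermal resistance in series:
R_stainless steel = L/(kA) = 0.0038/(17.8×29.1) = 7.336×10^-6 K/W
R_calcium silicate = L/(kA) = 0.04/(0.0838×29.1) = 0.0164 K/W
R_copper = L/(kA) = 0.0049/(400×29.1) = 4.21×10^-7 K/W
R_outer film = 1/(h_o·A) = 1/(20.8×29.1) = 0.001652 K/W
R_total = 0.01806 K/W
Q = ΔT / R_total = 116 / 0.01806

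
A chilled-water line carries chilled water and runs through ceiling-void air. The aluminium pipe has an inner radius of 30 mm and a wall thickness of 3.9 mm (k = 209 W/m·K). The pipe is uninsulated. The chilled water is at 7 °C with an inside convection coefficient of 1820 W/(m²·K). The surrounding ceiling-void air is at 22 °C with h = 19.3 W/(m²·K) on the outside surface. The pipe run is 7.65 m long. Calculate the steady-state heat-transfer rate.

Q ≈ 466 W

For a radial system each layer contributes R = ln(r_out/r_in)/(2πkL); films add R = 1/(hA).
R_inner film = 1/(h_i·2πr₁L) = 1/(1820×2π×0.03×7.65) = 3.81×10^-4 K/W
R_aluminium pipe wall = ln(33.9/30)/(2π×209×7.65) = 1.217×10^-5 K/W
R_outer film = 1/(h_o·2πr_oL) = 1/(19.3×2π×0.0339×7.65) = 0.0318 K/W
R_total = 0.03219 K/W
Q = ΔT/R_total = 15/0.03219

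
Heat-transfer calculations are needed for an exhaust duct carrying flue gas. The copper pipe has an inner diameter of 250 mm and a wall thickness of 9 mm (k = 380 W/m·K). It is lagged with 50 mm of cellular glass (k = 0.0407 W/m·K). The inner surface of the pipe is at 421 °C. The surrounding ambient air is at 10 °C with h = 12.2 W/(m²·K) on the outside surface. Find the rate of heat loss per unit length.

q′ ≈ 314 W/m

Per-layer cylindrical resistances, series-summed:
R_copper pipe wall = ln(134/125)/(2π×380×1) = 2.912×10^-5 K/W
R_cellular glass = ln(184/134)/(2π×0.0407×1) = 1.24 K/W
R_outer film = 1/(h_o·2πr_oL) = 1/(12.2×2π×0.184×1) = 0.0709 K/W
R_total = 1.311 K/W
Q = ΔT/R_total = 411/1.311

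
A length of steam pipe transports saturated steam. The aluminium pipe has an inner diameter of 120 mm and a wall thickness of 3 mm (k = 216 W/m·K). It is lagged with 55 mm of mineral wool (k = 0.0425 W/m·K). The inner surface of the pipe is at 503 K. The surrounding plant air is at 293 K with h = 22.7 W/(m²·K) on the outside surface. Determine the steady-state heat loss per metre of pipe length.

Treating each annulus and film as a series resistance:
R_aluminium pipe wall = ln(63/60)/(2π×216×1) = 3.595×10^-5 K/W
R_mineral wool = ln(118/63)/(2π×0.0425×1) = 2.35 K/W
R_outer film = 1/(h_o·2πr_oL) = 1/(22.7×2π×0.118×1) = 0.05942 K/W
R_total = 2.41 K/W
Q = ΔT/R_total = 210/2.41

q′ ≈ 87.2 W/m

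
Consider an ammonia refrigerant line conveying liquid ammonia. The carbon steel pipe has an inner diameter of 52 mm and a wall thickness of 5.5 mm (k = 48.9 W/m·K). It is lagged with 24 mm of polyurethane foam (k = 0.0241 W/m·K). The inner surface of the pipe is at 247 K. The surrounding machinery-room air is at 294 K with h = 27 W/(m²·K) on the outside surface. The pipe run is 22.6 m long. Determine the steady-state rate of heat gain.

Q ≈ 276 W

Radial resistances (cylindrical: R_cond = ln(r_o/r_i)/(2πkL), R_conv = 1/(h·2πrL)):
R_carbon steel pipe wall = ln(31.5/26)/(2π×48.9×22.6) = 2.763×10^-5 K/W
R_polyurethane foam = ln(55.5/31.5)/(2π×0.0241×22.6) = 0.1655 K/W
R_outer film = 1/(h_o·2πr_oL) = 1/(27×2π×0.0555×22.6) = 0.0047 K/W
R_total = 0.1702 K/W
Q = ΔT/R_total = 47/0.1702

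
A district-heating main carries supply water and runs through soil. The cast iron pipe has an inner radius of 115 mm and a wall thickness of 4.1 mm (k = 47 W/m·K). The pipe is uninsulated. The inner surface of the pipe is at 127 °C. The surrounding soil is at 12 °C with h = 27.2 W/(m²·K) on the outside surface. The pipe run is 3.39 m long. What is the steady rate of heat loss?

Q ≈ 7920 W

For a radial system each layer contributes R = ln(r_out/r_in)/(2πkL); films add R = 1/(hA).
R_cast iron pipe wall = ln(119.1/115)/(2π×47×3.39) = 3.499×10^-5 K/W
R_outer film = 1/(h_o·2πr_oL) = 1/(27.2×2π×0.1191×3.39) = 0.01449 K/W
R_total = 0.01453 K/W
Q = ΔT/R_total = 115/0.01453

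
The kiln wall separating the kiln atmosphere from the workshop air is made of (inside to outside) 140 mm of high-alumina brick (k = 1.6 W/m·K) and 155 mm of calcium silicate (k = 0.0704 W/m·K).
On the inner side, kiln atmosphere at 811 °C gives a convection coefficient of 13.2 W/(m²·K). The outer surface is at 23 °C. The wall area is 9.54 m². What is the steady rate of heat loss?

Using the resistance-network approach (series):
R_inner film = 1/(h_i·A) = 1/(13.2×9.54) = 0.007941 K/W
R_high-alumina brick = L/(kA) = 0.14/(1.6×9.54) = 0.009172 K/W
R_calcium silicate = L/(kA) = 0.155/(0.0704×9.54) = 0.2308 K/W
R_total = 0.2479 K/W
Q = ΔT / R_total = 788 / 0.2479

Q ≈ 3180 W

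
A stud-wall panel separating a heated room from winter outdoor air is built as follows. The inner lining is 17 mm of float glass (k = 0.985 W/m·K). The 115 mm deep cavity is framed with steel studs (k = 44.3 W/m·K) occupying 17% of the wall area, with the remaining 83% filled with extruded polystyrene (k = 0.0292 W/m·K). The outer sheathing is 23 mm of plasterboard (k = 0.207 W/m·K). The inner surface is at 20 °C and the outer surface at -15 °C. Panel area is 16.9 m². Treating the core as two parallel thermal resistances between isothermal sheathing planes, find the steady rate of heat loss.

Sheathing layers in series; stud and cavity paths in parallel between them.
R_inner = 0.017/(0.985×16.9) = 0.001021 K/W
R_stud  = 0.115/(44.3×0.17×16.9) = 9.036×10^-4 K/W
R_cav   = 0.115/(0.0292×0.83×16.9) = 0.2808 K/W
1/R_core = 1/R_stud + 1/R_cav → R_core = 9.007×10^-4 K/W
R_outer = 0.023/(0.207×16.9) = 0.006575 K/W
R_total = 0.008497 K/W
Q = ΔT/R_total = 35/0.008497

Q ≈ 4120 W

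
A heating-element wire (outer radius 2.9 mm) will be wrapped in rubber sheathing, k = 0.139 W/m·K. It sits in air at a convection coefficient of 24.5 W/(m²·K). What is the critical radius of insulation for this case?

For a cylinder r_cr = k/h = 0.139/24.5
r_cr = 5.67 mm; since the bare radius (2.9 mm) is below r_cr, adding a thin layer of insulation will *increase* heat loss.

r_cr ≈ 5.67 mm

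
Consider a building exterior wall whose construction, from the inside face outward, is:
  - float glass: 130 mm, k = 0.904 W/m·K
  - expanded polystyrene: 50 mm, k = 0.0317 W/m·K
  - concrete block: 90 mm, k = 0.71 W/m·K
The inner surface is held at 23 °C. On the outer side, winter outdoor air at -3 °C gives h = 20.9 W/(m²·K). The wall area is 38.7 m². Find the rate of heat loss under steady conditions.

Q ≈ 531 W

Thermal resistances in series:
R_float glass = L/(kA) = 0.13/(0.904×38.7) = 0.003716 K/W
R_expanded polystyrene = L/(kA) = 0.05/(0.0317×38.7) = 0.04076 K/W
R_concrete block = L/(kA) = 0.09/(0.71×38.7) = 0.003275 K/W
R_outer film = 1/(h_o·A) = 1/(20.9×38.7) = 0.001236 K/W
R_total = 0.04898 K/W
Q = ΔT / R_total = 26 / 0.04898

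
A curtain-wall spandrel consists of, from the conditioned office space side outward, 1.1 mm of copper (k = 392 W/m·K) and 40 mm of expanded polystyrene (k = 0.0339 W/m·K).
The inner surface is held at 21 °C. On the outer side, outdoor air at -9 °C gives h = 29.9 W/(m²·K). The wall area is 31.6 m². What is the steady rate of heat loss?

Q ≈ 781 W

Thermal resistances in series:
R_copper = L/(kA) = 0.0011/(392×31.6) = 8.88×10^-8 K/W
R_expanded polystyrene = L/(kA) = 0.04/(0.0339×31.6) = 0.03734 K/W
R_outer film = 1/(h_o·A) = 1/(29.9×31.6) = 0.001058 K/W
R_total = 0.0384 K/W
Q = ΔT / R_total = 30 / 0.0384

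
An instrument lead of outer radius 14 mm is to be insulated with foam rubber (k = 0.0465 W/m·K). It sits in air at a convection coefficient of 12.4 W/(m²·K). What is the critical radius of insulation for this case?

For a cylinder r_cr = k/h = 0.0465/12.4
r_cr = 3.75 mm; since the bare radius (14 mm) is above r_cr, any added insulation will reduce heat loss.

r_cr ≈ 3.75 mm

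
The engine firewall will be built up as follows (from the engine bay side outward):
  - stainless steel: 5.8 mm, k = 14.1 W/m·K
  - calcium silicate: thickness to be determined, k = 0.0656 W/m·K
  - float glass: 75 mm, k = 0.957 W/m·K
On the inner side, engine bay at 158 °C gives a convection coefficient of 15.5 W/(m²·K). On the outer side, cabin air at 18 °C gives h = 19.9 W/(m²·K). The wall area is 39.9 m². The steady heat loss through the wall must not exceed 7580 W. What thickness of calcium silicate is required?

Model the wall as resistances in series:
R_inner film = 1/(h_i·A) = 1/(15.5×39.9) = 0.001617 K/W
R_stainless steel = L/(kA) = 0.0058/(14.1×39.9) = 1.031×10^-5 K/W
R_float glass = L/(kA) = 0.075/(0.957×39.9) = 0.001964 K/W
R_outer film = 1/(h_o·A) = 1/(19.9×39.9) = 0.001259 K/W
Sum of the known resistances R_other = 0.004851 K/W
Required total resistance R_tot = ΔT/Q_allow = 140/7580 = 0.01847 K/W
R_calcium silicate = R_tot − R_other = 0.01362 K/W
L = R·k·A = 0.01362×0.0656×39.9

L ≈ 35.6 mm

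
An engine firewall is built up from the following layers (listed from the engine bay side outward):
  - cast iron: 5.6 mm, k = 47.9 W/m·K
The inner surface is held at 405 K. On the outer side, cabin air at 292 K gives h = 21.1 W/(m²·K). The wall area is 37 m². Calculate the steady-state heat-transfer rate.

Series thermal resistances:
R_cast iron = L/(kA) = 0.0056/(47.9×37) = 3.16×10^-6 K/W
R_outer film = 1/(h_o·A) = 1/(21.1×37) = 0.001281 K/W
R_total = 0.001284 K/W
Q = ΔT / R_total = 113 / 0.001284

Q ≈ 88000 W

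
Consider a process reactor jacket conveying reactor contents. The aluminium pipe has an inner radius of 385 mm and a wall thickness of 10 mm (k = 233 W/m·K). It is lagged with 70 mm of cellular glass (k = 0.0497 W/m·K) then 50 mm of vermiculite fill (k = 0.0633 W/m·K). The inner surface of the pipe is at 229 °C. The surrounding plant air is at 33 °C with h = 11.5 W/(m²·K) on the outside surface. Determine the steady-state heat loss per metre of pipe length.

q′ ≈ 243 W/m

Cylindrical conduction, so R = ln(r₂/r₁)/(2πkL) per layer, in series:
R_aluminium pipe wall = ln(395/385)/(2π×233×1) = 1.752×10^-5 K/W
R_cellular glass = ln(465/395)/(2π×0.0497×1) = 0.5225 K/W
R_vermiculite fill = ln(515/465)/(2π×0.0633×1) = 0.2568 K/W
R_outer film = 1/(h_o·2πr_oL) = 1/(11.5×2π×0.515×1) = 0.02687 K/W
R_total = 0.8061 K/W
Q = ΔT/R_total = 196/0.8061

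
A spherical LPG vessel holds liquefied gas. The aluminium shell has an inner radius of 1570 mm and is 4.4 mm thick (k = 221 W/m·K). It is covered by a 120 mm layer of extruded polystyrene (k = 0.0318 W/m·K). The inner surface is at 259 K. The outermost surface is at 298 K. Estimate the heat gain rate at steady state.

Radial (spherical) resistances in series:
R_aluminium shell = (1/1.57 − 1/1.5744)/(4π×221) = 6.41×10^-7 K/W
R_extruded polystyrene = (1/1.5744 − 1/1.6944)/(4π×0.0318) = 0.1126 K/W
R_total = 0.1126 K/W
Q = ΔT/R_total = 39/0.1126

Q ≈ 346 W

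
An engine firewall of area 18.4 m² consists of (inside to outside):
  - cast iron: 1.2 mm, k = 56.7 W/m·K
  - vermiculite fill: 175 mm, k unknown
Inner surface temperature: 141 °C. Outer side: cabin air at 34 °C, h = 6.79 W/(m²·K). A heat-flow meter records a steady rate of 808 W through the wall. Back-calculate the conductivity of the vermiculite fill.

Thermal resistances in series:
R_cast iron = L/(kA) = 0.0012/(56.7×18.4) = 1.15×10^-6 K/W
R_outer film = 1/(h_o·A) = 1/(6.79×18.4) = 0.008004 K/W
Sum of known resistances R_other = 0.008005 K/W
Total R = ΔT/Q = 107/808 = 0.1324 K/W
R_vermiculite fill = R_total − R_other = 0.1244 K/W
k = L/(R·A) = 0.175/(0.1244×18.4)

k ≈ 0.0764 W/(m·K)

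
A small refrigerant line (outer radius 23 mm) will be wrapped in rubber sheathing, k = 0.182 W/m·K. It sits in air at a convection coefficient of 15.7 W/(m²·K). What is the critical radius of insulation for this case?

For a cylinder r_cr = k/h = 0.182/15.7
r_cr = 11.6 mm; since the bare radius (23 mm) is above r_cr, any added insulation will reduce heat loss.

r_cr ≈ 11.6 mm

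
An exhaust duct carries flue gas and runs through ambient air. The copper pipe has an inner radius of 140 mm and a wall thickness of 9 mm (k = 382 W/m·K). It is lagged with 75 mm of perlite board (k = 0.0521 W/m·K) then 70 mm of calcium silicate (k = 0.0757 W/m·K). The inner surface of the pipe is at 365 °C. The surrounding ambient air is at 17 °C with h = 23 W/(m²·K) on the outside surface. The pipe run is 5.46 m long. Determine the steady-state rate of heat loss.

Q ≈ 1030 W

Cylindrical conduction, so R = ln(r₂/r₁)/(2πkL) per layer, in series:
R_copper pipe wall = ln(149/140)/(2π×382×5.46) = 4.754×10^-6 K/W
R_perlite board = ln(224/149)/(2π×0.0521×5.46) = 0.2281 K/W
R_calcium silicate = ln(294/224)/(2π×0.0757×5.46) = 0.1047 K/W
R_outer film = 1/(h_o·2πr_oL) = 1/(23×2π×0.294×5.46) = 0.004311 K/W
R_total = 0.3371 K/W
Q = ΔT/R_total = 348/0.3371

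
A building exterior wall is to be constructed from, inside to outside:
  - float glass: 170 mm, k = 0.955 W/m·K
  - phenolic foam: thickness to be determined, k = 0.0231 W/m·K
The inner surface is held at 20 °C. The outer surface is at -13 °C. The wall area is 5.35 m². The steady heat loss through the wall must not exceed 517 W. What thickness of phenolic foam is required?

L ≈ 3.78 mm

Using the resistance-network approach (series):
R_float glass = L/(kA) = 0.17/(0.955×5.35) = 0.03327 K/W
Sum of the known resistances R_other = 0.03327 K/W
Required total resistance R_tot = ΔT/Q_allow = 33/517 = 0.06383 K/W
R_phenolic foam = R_tot − R_other = 0.03056 K/W
L = R·k·A = 0.03056×0.0231×5.35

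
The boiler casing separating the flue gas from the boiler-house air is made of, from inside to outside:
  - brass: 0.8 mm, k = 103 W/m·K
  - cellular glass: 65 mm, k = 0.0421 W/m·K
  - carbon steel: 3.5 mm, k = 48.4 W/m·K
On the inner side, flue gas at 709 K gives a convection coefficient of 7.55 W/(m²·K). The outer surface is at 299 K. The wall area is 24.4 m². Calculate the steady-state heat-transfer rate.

Series thermal resistances:
R_inner film = 1/(h_i·A) = 1/(7.55×24.4) = 0.005428 K/W
R_brass = L/(kA) = 0.0008/(103×24.4) = 3.183×10^-7 K/W
R_cellular glass = L/(kA) = 0.065/(0.0421×24.4) = 0.06328 K/W
R_carbon steel = L/(kA) = 0.0035/(48.4×24.4) = 2.964×10^-6 K/W
R_total = 0.06871 K/W
Q = ΔT / R_total = 410 / 0.06871

Q ≈ 5970 W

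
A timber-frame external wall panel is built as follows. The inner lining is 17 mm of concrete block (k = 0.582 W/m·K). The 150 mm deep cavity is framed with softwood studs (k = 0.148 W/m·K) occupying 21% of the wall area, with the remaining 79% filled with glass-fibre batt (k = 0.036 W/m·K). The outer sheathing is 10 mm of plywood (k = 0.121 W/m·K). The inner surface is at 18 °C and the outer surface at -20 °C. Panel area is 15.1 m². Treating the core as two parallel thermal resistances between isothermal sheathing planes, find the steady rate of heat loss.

Sheathing layers in series; stud and cavity paths in parallel between them.
R_inner = 0.017/(0.582×15.1) = 0.001934 K/W
R_stud  = 0.15/(0.148×0.21×15.1) = 0.3196 K/W
R_cav   = 0.15/(0.036×0.79×15.1) = 0.3493 K/W
1/R_core = 1/R_stud + 1/R_cav → R_core = 0.1669 K/W
R_outer = 0.01/(0.121×15.1) = 0.005473 K/W
R_total = 0.1743 K/W
Q = ΔT/R_total = 38/0.1743

Q ≈ 218 W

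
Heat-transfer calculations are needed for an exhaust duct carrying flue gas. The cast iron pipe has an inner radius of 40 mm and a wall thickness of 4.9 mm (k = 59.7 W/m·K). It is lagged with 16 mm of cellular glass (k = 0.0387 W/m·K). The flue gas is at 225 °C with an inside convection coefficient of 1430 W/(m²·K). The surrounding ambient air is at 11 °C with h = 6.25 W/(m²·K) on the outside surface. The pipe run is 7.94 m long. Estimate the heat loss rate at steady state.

Radial resistances (cylindrical: R_cond = ln(r_o/r_i)/(2πkL), R_conv = 1/(h·2πrL)):
R_inner film = 1/(h_i·2πr₁L) = 1/(1430×2π×0.04×7.94) = 3.504×10^-4 K/W
R_cast iron pipe wall = ln(44.9/40)/(2π×59.7×7.94) = 3.88×10^-5 K/W
R_cellular glass = ln(60.9/44.9)/(2π×0.0387×7.94) = 0.1579 K/W
R_outer film = 1/(h_o·2πr_oL) = 1/(6.25×2π×0.0609×7.94) = 0.05266 K/W
R_total = 0.2109 K/W
Q = ΔT/R_total = 214/0.2109

Q ≈ 1010 W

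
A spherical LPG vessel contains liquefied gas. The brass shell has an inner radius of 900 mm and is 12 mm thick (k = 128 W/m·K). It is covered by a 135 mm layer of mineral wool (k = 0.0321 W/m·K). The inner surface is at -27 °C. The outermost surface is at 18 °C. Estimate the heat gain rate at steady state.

Q ≈ 128 W

For a spherical shell R = (1/r₁ − 1/r₂)/(4πk); film R = 1/(h·4πr²). In series:
R_brass shell = (1/0.9 − 1/0.912)/(4π×128) = 9.089×10^-6 K/W
R_mineral wool = (1/0.912 − 1/1.047)/(4π×0.0321) = 0.3505 K/W
R_total = 0.3505 K/W
Q = ΔT/R_total = 45/0.3505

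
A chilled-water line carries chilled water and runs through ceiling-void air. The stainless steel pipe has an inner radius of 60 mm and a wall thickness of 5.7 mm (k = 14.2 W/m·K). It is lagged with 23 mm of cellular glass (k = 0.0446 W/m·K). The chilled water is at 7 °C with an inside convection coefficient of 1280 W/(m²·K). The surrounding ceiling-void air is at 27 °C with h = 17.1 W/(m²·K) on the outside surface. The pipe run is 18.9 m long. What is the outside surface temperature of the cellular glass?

T ≈ 25.2 °C

Per-layer cylindrical resistances, series-summed:
R_inner film = 1/(h_i·2πr₁L) = 1/(1280×2π×0.06×18.9) = 1.096×10^-4 K/W
R_stainless steel pipe wall = ln(65.7/60)/(2π×14.2×18.9) = 5.382×10^-5 K/W
R_cellular glass = ln(88.7/65.7)/(2π×0.0446×18.9) = 0.05667 K/W
R_outer film = 1/(h_o·2πr_oL) = 1/(17.1×2π×0.0887×18.9) = 0.005552 K/W
R_total = 0.06239 K/W
Q = ΔT/R_total = 20/0.06239
Q = 321 W
T_interface = T_inner + Q·ΣR(inner→interface) = 7 + 321×0.05684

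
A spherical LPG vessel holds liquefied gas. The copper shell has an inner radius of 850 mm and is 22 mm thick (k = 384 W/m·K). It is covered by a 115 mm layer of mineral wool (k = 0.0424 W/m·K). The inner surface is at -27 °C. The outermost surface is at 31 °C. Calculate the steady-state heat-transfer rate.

Spherical conduction: R = (1/r_in − 1/r_out)/(4πk) per layer; series-sum.
R_copper shell = (1/0.85 − 1/0.872)/(4π×384) = 6.151×10^-6 K/W
R_mineral wool = (1/0.872 − 1/0.987)/(4π×0.0424) = 0.2508 K/W
R_total = 0.2508 K/W
Q = ΔT/R_total = 58/0.2508

Q ≈ 231 W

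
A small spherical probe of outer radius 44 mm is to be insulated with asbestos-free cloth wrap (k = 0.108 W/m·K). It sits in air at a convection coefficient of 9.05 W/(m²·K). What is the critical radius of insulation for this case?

For a sphere r_cr = 2k/h = 2×0.108/9.05
r_cr = 23.9 mm; since the bare radius (44 mm) is above r_cr, any added insulation will reduce heat loss.

r_cr ≈ 23.9 mm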